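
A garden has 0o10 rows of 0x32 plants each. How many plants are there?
Convert 0x32 (hexadecimal) → 3×16 + 2 = 50 (decimal)
Convert 0o10 (octal) → 1×8 = 8 (decimal)
Compute 50 × 8 = 400
400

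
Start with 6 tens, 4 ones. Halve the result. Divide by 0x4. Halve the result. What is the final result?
Convert 6 tens, 4 ones (place-value notation) → 6×10 + 4 = 64 (decimal)
Start: 64
64 ÷ 2 = 32
Convert 0x4 (hexadecimal) → 4 (decimal)
32 ÷ 4 = 8
8 ÷ 2 = 4
4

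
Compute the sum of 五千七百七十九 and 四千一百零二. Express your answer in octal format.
Convert 五千七百七十九 (Chinese numeral) → 5×1000 + 7×100 + 7×10 + 9 = 5779 (decimal)
Convert 四千一百零二 (Chinese numeral) → 4×1000 + 1×100 + 2 = 4102 (decimal)
Compute 5779 + 4102 = 9881
Convert 9881 (decimal) → 9881 = 2×4096 + 3×512 + 2×64 + 3×8 + 1 → 0o23231 (octal)
0o23231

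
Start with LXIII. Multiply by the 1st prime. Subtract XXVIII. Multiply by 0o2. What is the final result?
Convert LXIII (Roman numeral) → 50 + 10 + 1 + 1 + 1 = 63 (decimal)
Start: 63
Convert the 1st prime (prime index) → 2 (decimal)
63 × 2 = 126
Convert XXVIII (Roman numeral) → 10 + 10 + 5 + 1 + 1 + 1 = 28 (decimal)
126 - 28 = 98
Convert 0o2 (octal) → 2 (decimal)
98 × 2 = 196
196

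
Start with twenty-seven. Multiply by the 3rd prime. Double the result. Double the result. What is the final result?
Convert twenty-seven (English words) → 27 (decimal)
Start: 27
Convert the 3rd prime (prime index) → 5 (decimal)
27 × 5 = 135
135 × 2 = 270
270 × 2 = 540
540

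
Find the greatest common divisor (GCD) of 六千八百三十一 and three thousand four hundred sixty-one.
Convert 六千八百三十一 (Chinese numeral) → 6×1000 + 8×100 + 3×10 + 1 = 6831 (decimal)
Convert three thousand four hundred sixty-one (English words) → 3×1000 + 4×100 + 61 = 3461 (decimal)
Compute gcd(6831, 3461) = 1
1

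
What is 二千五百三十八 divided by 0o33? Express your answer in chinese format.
Convert 二千五百三十八 (Chinese numeral) → 2×1000 + 5×100 + 3×10 + 8 = 2538 (decimal)
Convert 0o33 (octal) → 3×8 + 3 = 27 (decimal)
Compute 2538 ÷ 27 = 94
Convert 94 (decimal) → 94 = 9×10 + 4 → 九十四 (Chinese numeral)
九十四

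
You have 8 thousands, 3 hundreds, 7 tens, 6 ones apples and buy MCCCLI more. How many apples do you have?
Convert 8 thousands, 3 hundreds, 7 tens, 6 ones (place-value notation) → 8×1000 + 3×100 + 7×10 + 6 = 8376 (decimal)
Convert MCCCLI (Roman numeral) → 1000 + 100 + 100 + 100 + 50 + 1 = 1351 (decimal)
Compute 8376 + 1351 = 9727
9727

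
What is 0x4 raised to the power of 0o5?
Convert 0x4 (hexadecimal) → 4 (decimal)
Convert 0o5 (octal) → 5 (decimal)
Compute 4 ^ 5 = 1024
1024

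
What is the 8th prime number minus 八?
The 8th prime number = 19
Convert 八 (Chinese numeral) → 8 (decimal)
Compute 19 - 8 = 11
11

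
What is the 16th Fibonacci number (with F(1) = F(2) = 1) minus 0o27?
The 16th Fibonacci number (with F(1) = F(2) = 1) = 987
Convert 0o27 (octal) → 2×8 + 7 = 23 (decimal)
Compute 987 - 23 = 964
964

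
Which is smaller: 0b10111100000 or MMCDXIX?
Convert 0b10111100000 (binary) → 1024 + 256 + 128 + 64 + 32 = 1504 (decimal)
Convert MMCDXIX (Roman numeral) → 1000 + 1000 + 400 + 10 + 9 = 2419 (decimal)
Compare 1504 vs 2419: smaller = 1504
1504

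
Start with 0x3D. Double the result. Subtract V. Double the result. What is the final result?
Convert 0x3D (hexadecimal) → 3×16 + 13 = 61 (decimal)
Start: 61
61 × 2 = 122
Convert V (Roman numeral) → 5 (decimal)
122 - 5 = 117
117 × 2 = 234
234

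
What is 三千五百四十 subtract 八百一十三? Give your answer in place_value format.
Convert 三千五百四十 (Chinese numeral) → 3×1000 + 5×100 + 4×10 = 3540 (decimal)
Convert 八百一十三 (Chinese numeral) → 8×100 + 1×10 + 3 = 813 (decimal)
Compute 3540 - 813 = 2727
Convert 2727 (decimal) → 2727 = 2×1000 + 7×100 + 2×10 + 7 → 2 thousands, 7 hundreds, 2 tens, 7 ones (place-value notation)
2 thousands, 7 hundreds, 2 tens, 7 ones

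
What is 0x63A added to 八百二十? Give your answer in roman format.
Convert 0x63A (hexadecimal) → 6×256 + 3×16 + 10 = 1594 (decimal)
Convert 八百二十 (Chinese numeral) → 8×100 + 2×10 = 820 (decimal)
Compute 1594 + 820 = 2414
Convert 2414 (decimal) → 2414 = 1000 + 1000 + 400 + 10 + 4 → MMCDXIV (Roman numeral)
MMCDXIV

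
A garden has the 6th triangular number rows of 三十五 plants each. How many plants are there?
Convert 三十五 (Chinese numeral) → 3×10 + 5 = 35 (decimal)
Convert the 6th triangular number (triangular index) → 6×7/2 = 21 (decimal)
Compute 35 × 21 = 735
735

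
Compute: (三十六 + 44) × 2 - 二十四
Convert 三十六 (Chinese numeral) → 3×10 + 6 = 36 (decimal)
Convert 二十四 (Chinese numeral) → 2×10 + 4 = 24 (decimal)
Expression in decimal: (36 + 44) × 2 - 24
Parentheses first: 36 + 44 = 80
Multiply: 80 × 2 = 160
Subtract: 160 - 24 = 136
136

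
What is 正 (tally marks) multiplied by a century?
Convert 正 (tally marks) → 5 (decimal)
Convert a century (colloquial) → 100 (decimal)
Compute 5 × 100 = 500
500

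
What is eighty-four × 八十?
Convert eighty-four (English words) → 84 (decimal)
Convert 八十 (Chinese numeral) → 8×10 = 80 (decimal)
Compute 84 × 80 = 6720
6720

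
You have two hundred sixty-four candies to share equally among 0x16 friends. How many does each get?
Convert two hundred sixty-four (English words) → 2×100 + 64 = 264 (decimal)
Convert 0x16 (hexadecimal) → 1×16 + 6 = 22 (decimal)
Compute 264 ÷ 22 = 12
12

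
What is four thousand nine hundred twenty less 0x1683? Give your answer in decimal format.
Convert four thousand nine hundred twenty (English words) → 4×1000 + 9×100 + 20 = 4920 (decimal)
Convert 0x1683 (hexadecimal) → 1×4096 + 6×256 + 8×16 + 3 = 5763 (decimal)
Compute 4920 - 5763 = -843
-843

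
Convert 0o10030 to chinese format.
Convert 0o10030 (octal) → 1×4096 + 3×8 = 4120 (decimal)
Convert 4120 (decimal) → 4120 = 4×1000 + 1×100 + 2×10 → 四千一百二十 (Chinese numeral)
四千一百二十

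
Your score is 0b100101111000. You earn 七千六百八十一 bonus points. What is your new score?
Convert 0b100101111000 (binary) → 2048 + 256 + 64 + 32 + 16 + 8 = 2424 (decimal)
Convert 七千六百八十一 (Chinese numeral) → 7×1000 + 6×100 + 8×10 + 1 = 7681 (decimal)
Compute 2424 + 7681 = 10105
10105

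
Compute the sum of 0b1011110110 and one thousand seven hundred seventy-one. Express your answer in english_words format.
Convert 0b1011110110 (binary) → 512 + 128 + 64 + 32 + 16 + 4 + 2 = 758 (decimal)
Convert one thousand seven hundred seventy-one (English words) → 1×1000 + 7×100 + 71 = 1771 (decimal)
Compute 758 + 1771 = 2529
Convert 2529 (decimal) → 2529 = 2×1000 + 5×100 + 29 → two thousand five hundred twenty-nine (English words)
two thousand five hundred twenty-nine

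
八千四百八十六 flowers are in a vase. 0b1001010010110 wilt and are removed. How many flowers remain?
Convert 八千四百八十六 (Chinese numeral) → 8×1000 + 4×100 + 8×10 + 6 = 8486 (decimal)
Convert 0b1001010010110 (binary) → 4096 + 512 + 128 + 16 + 4 + 2 = 4758 (decimal)
Compute 8486 - 4758 = 3728
3728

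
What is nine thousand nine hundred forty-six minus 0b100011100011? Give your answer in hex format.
Convert nine thousand nine hundred forty-six (English words) → 9×1000 + 9×100 + 46 = 9946 (decimal)
Convert 0b100011100011 (binary) → 2048 + 128 + 64 + 32 + 2 + 1 = 2275 (decimal)
Compute 9946 - 2275 = 7671
Convert 7671 (decimal) → 7671 = 1×4096 + 13×256 + 15×16 + 7 → 0x1DF7 (hexadecimal)
0x1DF7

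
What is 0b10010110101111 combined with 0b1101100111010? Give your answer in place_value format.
Convert 0b10010110101111 (binary) → 8192 + 1024 + 256 + 128 + 32 + 8 + 4 + 2 + 1 = 9647 (decimal)
Convert 0b1101100111010 (binary) → 4096 + 2048 + 512 + 256 + 32 + 16 + 8 + 2 = 6970 (decimal)
Compute 9647 + 6970 = 16617
Convert 16617 (decimal) → 16617 = 16×1000 + 6×100 + 1×10 + 7 → 16 thousands, 6 hundreds, 1 ten, 7 ones (place-value notation)
16 thousands, 6 hundreds, 1 ten, 7 ones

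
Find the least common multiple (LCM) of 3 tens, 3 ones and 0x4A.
Convert 3 tens, 3 ones (place-value notation) → 3×10 + 3 = 33 (decimal)
Convert 0x4A (hexadecimal) → 4×16 + 10 = 74 (decimal)
Compute lcm(33, 74) = 2442
2442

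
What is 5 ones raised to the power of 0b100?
Convert 5 ones (place-value notation) → 5 (decimal)
Convert 0b100 (binary) → 4 (decimal)
Compute 5 ^ 4 = 625
625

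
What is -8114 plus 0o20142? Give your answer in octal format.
Convert 0o20142 (octal) → 2×4096 + 1×64 + 4×8 + 2 = 8290 (decimal)
Compute -8114 + 8290 = 176
Convert 176 (decimal) → 176 = 2×64 + 6×8 → 0o260 (octal)
0o260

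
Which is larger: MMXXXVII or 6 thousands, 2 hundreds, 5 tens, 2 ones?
Convert MMXXXVII (Roman numeral) → 1000 + 1000 + 10 + 10 + 10 + 5 + 1 + 1 = 2037 (decimal)
Convert 6 thousands, 2 hundreds, 5 tens, 2 ones (place-value notation) → 6×1000 + 2×100 + 5×10 + 2 = 6252 (decimal)
Compare 2037 vs 6252: larger = 6252
6252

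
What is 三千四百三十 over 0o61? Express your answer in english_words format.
Convert 三千四百三十 (Chinese numeral) → 3×1000 + 4×100 + 3×10 = 3430 (decimal)
Convert 0o61 (octal) → 6×8 + 1 = 49 (decimal)
Compute 3430 ÷ 49 = 70
Convert 70 (decimal) → seventy (English words)
seventy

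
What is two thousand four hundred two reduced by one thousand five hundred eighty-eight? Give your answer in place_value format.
Convert two thousand four hundred two (English words) → 2×1000 + 4×100 + 2 = 2402 (decimal)
Convert one thousand five hundred eighty-eight (English words) → 1×1000 + 5×100 + 88 = 1588 (decimal)
Compute 2402 - 1588 = 814
Convert 814 (decimal) → 814 = 8×100 + 1×10 + 4 → 8 hundreds, 1 ten, 4 ones (place-value notation)
8 hundreds, 1 ten, 4 ones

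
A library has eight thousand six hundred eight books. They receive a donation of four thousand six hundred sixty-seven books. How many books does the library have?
Convert eight thousand six hundred eight (English words) → 8×1000 + 6×100 + 8 = 8608 (decimal)
Convert four thousand six hundred sixty-seven (English words) → 4×1000 + 6×100 + 67 = 4667 (decimal)
Compute 8608 + 4667 = 13275
13275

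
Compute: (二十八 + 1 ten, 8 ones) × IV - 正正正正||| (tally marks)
Convert 二十八 (Chinese numeral) → 2×10 + 8 = 28 (decimal)
Convert 1 ten, 8 ones (place-value notation) → 1×10 + 8 = 18 (decimal)
Convert IV (Roman numeral) → 4 (decimal)
Convert 正正正正||| (tally marks) → 5 + 5 + 5 + 5 + 3 = 23 (decimal)
Expression in decimal: (28 + 18) × 4 - 23
Parentheses first: 28 + 18 = 46
Multiply: 46 × 4 = 184
Subtract: 184 - 23 = 161
161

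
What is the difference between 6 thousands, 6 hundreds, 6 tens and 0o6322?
Convert 6 thousands, 6 hundreds, 6 tens (place-value notation) → 6×1000 + 6×100 + 6×10 = 6660 (decimal)
Convert 0o6322 (octal) → 6×512 + 3×64 + 2×8 + 2 = 3282 (decimal)
Difference: |6660 - 3282| = 3378
3378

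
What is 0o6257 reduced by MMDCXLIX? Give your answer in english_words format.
Convert 0o6257 (octal) → 6×512 + 2×64 + 5×8 + 7 = 3247 (decimal)
Convert MMDCXLIX (Roman numeral) → 1000 + 1000 + 500 + 100 + 40 + 9 = 2649 (decimal)
Compute 3247 - 2649 = 598
Convert 598 (decimal) → 598 = 5×100 + 98 → five hundred ninety-eight (English words)
five hundred ninety-eight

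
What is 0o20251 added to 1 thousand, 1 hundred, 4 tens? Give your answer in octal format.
Convert 0o20251 (octal) → 2×4096 + 2×64 + 5×8 + 1 = 8361 (decimal)
Convert 1 thousand, 1 hundred, 4 tens (place-value notation) → 1×1000 + 1×100 + 4×10 = 1140 (decimal)
Compute 8361 + 1140 = 9501
Convert 9501 (decimal) → 9501 = 2×4096 + 2×512 + 4×64 + 3×8 + 5 → 0o22435 (octal)
0o22435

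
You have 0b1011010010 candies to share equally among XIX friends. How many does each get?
Convert 0b1011010010 (binary) → 512 + 128 + 64 + 16 + 2 = 722 (decimal)
Convert XIX (Roman numeral) → 10 + 9 = 19 (decimal)
Compute 722 ÷ 19 = 38
38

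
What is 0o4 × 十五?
Convert 0o4 (octal) → 4 (decimal)
Convert 十五 (Chinese numeral) → 1×10 + 5 = 15 (decimal)
Compute 4 × 15 = 60
60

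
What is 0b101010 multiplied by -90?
Convert 0b101010 (binary) → 32 + 8 + 2 = 42 (decimal)
Compute 42 × -90 = -3780
-3780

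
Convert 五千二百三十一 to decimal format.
Convert 五千二百三十一 (Chinese numeral) → 5×1000 + 2×100 + 3×10 + 1 = 5231 (decimal)
5231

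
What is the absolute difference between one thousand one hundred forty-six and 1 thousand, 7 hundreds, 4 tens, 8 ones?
Convert one thousand one hundred forty-six (English words) → 1×1000 + 1×100 + 46 = 1146 (decimal)
Convert 1 thousand, 7 hundreds, 4 tens, 8 ones (place-value notation) → 1×1000 + 7×100 + 4×10 + 8 = 1748 (decimal)
Compute |1146 - 1748| = 602
602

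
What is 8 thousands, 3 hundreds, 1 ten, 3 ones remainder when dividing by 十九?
Convert 8 thousands, 3 hundreds, 1 ten, 3 ones (place-value notation) → 8×1000 + 3×100 + 1×10 + 3 = 8313 (decimal)
Convert 十九 (Chinese numeral) → 1×10 + 9 = 19 (decimal)
Compute 8313 mod 19 = 10
10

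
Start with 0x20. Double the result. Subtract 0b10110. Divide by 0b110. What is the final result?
Convert 0x20 (hexadecimal) → 2×16 = 32 (decimal)
Start: 32
32 × 2 = 64
Convert 0b10110 (binary) → 16 + 4 + 2 = 22 (decimal)
64 - 22 = 42
Convert 0b110 (binary) → 4 + 2 = 6 (decimal)
42 ÷ 6 = 7
7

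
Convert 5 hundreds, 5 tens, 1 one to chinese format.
Convert 5 hundreds, 5 tens, 1 one (place-value notation) → 5×100 + 5×10 + 1 = 551 (decimal)
Convert 551 (decimal) → 551 = 5×100 + 5×10 + 1 → 五百五十一 (Chinese numeral)
五百五十一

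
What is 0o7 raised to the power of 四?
Convert 0o7 (octal) → 7 (decimal)
Convert 四 (Chinese numeral) → 4 (decimal)
Compute 7 ^ 4 = 2401
2401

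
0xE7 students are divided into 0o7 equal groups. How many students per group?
Convert 0xE7 (hexadecimal) → 14×16 + 7 = 231 (decimal)
Convert 0o7 (octal) → 7 (decimal)
Compute 231 ÷ 7 = 33
33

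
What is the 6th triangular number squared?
The 6th triangular number = 6×7/2 = 21
Compute 21² = 21 × 21 = 441
441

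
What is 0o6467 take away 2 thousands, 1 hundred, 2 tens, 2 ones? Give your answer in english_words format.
Convert 0o6467 (octal) → 6×512 + 4×64 + 6×8 + 7 = 3383 (decimal)
Convert 2 thousands, 1 hundred, 2 tens, 2 ones (place-value notation) → 2×1000 + 1×100 + 2×10 + 2 = 2122 (decimal)
Compute 3383 - 2122 = 1261
Convert 1261 (decimal) → 1261 = 1×1000 + 2×100 + 61 → one thousand two hundred sixty-one (English words)
one thousand two hundred sixty-one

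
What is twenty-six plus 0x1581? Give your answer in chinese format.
Convert twenty-six (English words) → 26 (decimal)
Convert 0x1581 (hexadecimal) → 1×4096 + 5×256 + 8×16 + 1 = 5505 (decimal)
Compute 26 + 5505 = 5531
Convert 5531 (decimal) → 5531 = 5×1000 + 5×100 + 3×10 + 1 → 五千五百三十一 (Chinese numeral)
五千五百三十一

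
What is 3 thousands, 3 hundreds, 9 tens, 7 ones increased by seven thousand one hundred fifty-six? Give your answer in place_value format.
Convert 3 thousands, 3 hundreds, 9 tens, 7 ones (place-value notation) → 3×1000 + 3×100 + 9×10 + 7 = 3397 (decimal)
Convert seven thousand one hundred fifty-six (English words) → 7×1000 + 1×100 + 56 = 7156 (decimal)
Compute 3397 + 7156 = 10553
Convert 10553 (decimal) → 10553 = 10×1000 + 5×100 + 5×10 + 3 → 10 thousands, 5 hundreds, 5 tens, 3 ones (place-value notation)
10 thousands, 5 hundreds, 5 tens, 3 ones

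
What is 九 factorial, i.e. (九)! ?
Convert 九 (Chinese numeral) → 9 (decimal)
Compute 9! = 362880
362880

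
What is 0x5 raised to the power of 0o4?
Convert 0x5 (hexadecimal) → 5 (decimal)
Convert 0o4 (octal) → 4 (decimal)
Compute 5 ^ 4 = 625
625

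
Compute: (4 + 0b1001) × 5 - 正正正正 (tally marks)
Convert 0b1001 (binary) → 8 + 1 = 9 (decimal)
Convert 正正正正 (tally marks) → 5 + 5 + 5 + 5 = 20 (decimal)
Expression in decimal: (4 + 9) × 5 - 20
Parentheses first: 4 + 9 = 13
Multiply: 13 × 5 = 65
Subtract: 65 - 20 = 45
45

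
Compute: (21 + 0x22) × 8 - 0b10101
Convert 0x22 (hexadecimal) → 2×16 + 2 = 34 (decimal)
Convert 0b10101 (binary) → 16 + 4 + 1 = 21 (decimal)
Expression in decimal: (21 + 34) × 8 - 21
Parentheses first: 21 + 34 = 55
Multiply: 55 × 8 = 440
Subtract: 440 - 21 = 419
419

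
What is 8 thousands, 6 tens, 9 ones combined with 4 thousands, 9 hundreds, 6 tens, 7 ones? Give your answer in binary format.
Convert 8 thousands, 6 tens, 9 ones (place-value notation) → 8×1000 + 6×10 + 9 = 8069 (decimal)
Convert 4 thousands, 9 hundreds, 6 tens, 7 ones (place-value notation) → 4×1000 + 9×100 + 6×10 + 7 = 4967 (decimal)
Compute 8069 + 4967 = 13036
Convert 13036 (decimal) → 13036 = 8192 + 4096 + 512 + 128 + 64 + 32 + 8 + 4 → 0b11001011101100 (binary)
0b11001011101100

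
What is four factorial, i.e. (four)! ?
Convert four (English words) → 4 (decimal)
Compute 4! = 24
24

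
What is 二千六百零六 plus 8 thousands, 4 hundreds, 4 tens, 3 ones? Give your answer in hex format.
Convert 二千六百零六 (Chinese numeral) → 2×1000 + 6×100 + 6 = 2606 (decimal)
Convert 8 thousands, 4 hundreds, 4 tens, 3 ones (place-value notation) → 8×1000 + 4×100 + 4×10 + 3 = 8443 (decimal)
Compute 2606 + 8443 = 11049
Convert 11049 (decimal) → 11049 = 2×4096 + 11×256 + 2×16 + 9 → 0x2B29 (hexadecimal)
0x2B29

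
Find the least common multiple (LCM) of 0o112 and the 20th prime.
Convert 0o112 (octal) → 1×64 + 1×8 + 2 = 74 (decimal)
Convert the 20th prime (prime index) → 71 (decimal)
Compute lcm(74, 71) = 5254
5254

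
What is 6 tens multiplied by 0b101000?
Convert 6 tens (place-value notation) → 6×10 = 60 (decimal)
Convert 0b101000 (binary) → 32 + 8 = 40 (decimal)
Compute 60 × 40 = 2400
2400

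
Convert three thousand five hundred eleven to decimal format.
Convert three thousand five hundred eleven (English words) → 3×1000 + 5×100 + 11 = 3511 (decimal)
3511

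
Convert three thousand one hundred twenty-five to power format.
Convert three thousand one hundred twenty-five (English words) → 3×1000 + 1×100 + 25 = 3125 (decimal)
Convert 3125 (decimal) → 5^5 (power)
5^5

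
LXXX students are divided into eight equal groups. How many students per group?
Convert LXXX (Roman numeral) → 50 + 10 + 10 + 10 = 80 (decimal)
Convert eight (English words) → 8 (decimal)
Compute 80 ÷ 8 = 10
10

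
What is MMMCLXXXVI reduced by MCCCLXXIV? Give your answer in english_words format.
Convert MMMCLXXXVI (Roman numeral) → 1000 + 1000 + 1000 + 100 + 50 + 10 + 10 + 10 + 5 + 1 = 3186 (decimal)
Convert MCCCLXXIV (Roman numeral) → 1000 + 100 + 100 + 100 + 50 + 10 + 10 + 4 = 1374 (decimal)
Compute 3186 - 1374 = 1812
Convert 1812 (decimal) → 1812 = 1×1000 + 8×100 + 12 → one thousand eight hundred twelve (English words)
one thousand eight hundred twelve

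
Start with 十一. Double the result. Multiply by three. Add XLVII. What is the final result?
Convert 十一 (Chinese numeral) → 1×10 + 1 = 11 (decimal)
Start: 11
11 × 2 = 22
Convert three (English words) → 3 (decimal)
22 × 3 = 66
Convert XLVII (Roman numeral) → 40 + 5 + 1 + 1 = 47 (decimal)
66 + 47 = 113
113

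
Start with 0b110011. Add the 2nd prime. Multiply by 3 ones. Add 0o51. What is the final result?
Convert 0b110011 (binary) → 32 + 16 + 2 + 1 = 51 (decimal)
Start: 51
Convert the 2nd prime (prime index) → 3 (decimal)
51 + 3 = 54
Convert 3 ones (place-value notation) → 3 (decimal)
54 × 3 = 162
Convert 0o51 (octal) → 5×8 + 1 = 41 (decimal)
162 + 41 = 203
203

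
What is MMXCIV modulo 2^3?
Convert MMXCIV (Roman numeral) → 1000 + 1000 + 90 + 4 = 2094 (decimal)
Convert 2^3 (power) → 8 (decimal)
Compute 2094 mod 8 = 6
6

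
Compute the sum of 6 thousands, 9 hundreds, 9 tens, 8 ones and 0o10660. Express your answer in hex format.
Convert 6 thousands, 9 hundreds, 9 tens, 8 ones (place-value notation) → 6×1000 + 9×100 + 9×10 + 8 = 6998 (decimal)
Convert 0o10660 (octal) → 1×4096 + 6×64 + 6×8 = 4528 (decimal)
Compute 6998 + 4528 = 11526
Convert 11526 (decimal) → 11526 = 2×4096 + 13×256 + 6 → 0x2D06 (hexadecimal)
0x2D06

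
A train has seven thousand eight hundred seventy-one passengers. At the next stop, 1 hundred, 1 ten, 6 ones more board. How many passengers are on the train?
Convert seven thousand eight hundred seventy-one (English words) → 7×1000 + 8×100 + 71 = 7871 (decimal)
Convert 1 hundred, 1 ten, 6 ones (place-value notation) → 1×100 + 1×10 + 6 = 116 (decimal)
Compute 7871 + 116 = 7987
7987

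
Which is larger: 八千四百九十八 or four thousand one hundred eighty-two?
Convert 八千四百九十八 (Chinese numeral) → 8×1000 + 4×100 + 9×10 + 8 = 8498 (decimal)
Convert four thousand one hundred eighty-two (English words) → 4×1000 + 1×100 + 82 = 4182 (decimal)
Compare 8498 vs 4182: larger = 8498
8498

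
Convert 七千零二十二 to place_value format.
Convert 七千零二十二 (Chinese numeral) → 7×1000 + 2×10 + 2 = 7022 (decimal)
Convert 7022 (decimal) → 7022 = 7×1000 + 2×10 + 2 → 7 thousands, 2 tens, 2 ones (place-value notation)
7 thousands, 2 tens, 2 ones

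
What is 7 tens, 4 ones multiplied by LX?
Convert 7 tens, 4 ones (place-value notation) → 7×10 + 4 = 74 (decimal)
Convert LX (Roman numeral) → 50 + 10 = 60 (decimal)
Compute 74 × 60 = 4440
4440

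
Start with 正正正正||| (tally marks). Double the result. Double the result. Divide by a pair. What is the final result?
Convert 正正正正||| (tally marks) → 5 + 5 + 5 + 5 + 3 = 23 (decimal)
Start: 23
23 × 2 = 46
46 × 2 = 92
Convert a pair (colloquial) → 2 (decimal)
92 ÷ 2 = 46
46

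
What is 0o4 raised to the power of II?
Convert 0o4 (octal) → 4 (decimal)
Convert II (Roman numeral) → 1 + 1 = 2 (decimal)
Compute 4 ^ 2 = 16
16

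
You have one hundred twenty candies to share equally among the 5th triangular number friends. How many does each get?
Convert one hundred twenty (English words) → 1×100 + 20 = 120 (decimal)
Convert the 5th triangular number (triangular index) → 5×6/2 = 15 (decimal)
Compute 120 ÷ 15 = 8
8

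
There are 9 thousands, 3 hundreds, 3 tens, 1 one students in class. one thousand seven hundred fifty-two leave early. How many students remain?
Convert 9 thousands, 3 hundreds, 3 tens, 1 one (place-value notation) → 9×1000 + 3×100 + 3×10 + 1 = 9331 (decimal)
Convert one thousand seven hundred fifty-two (English words) → 1×1000 + 7×100 + 52 = 1752 (decimal)
Compute 9331 - 1752 = 7579
7579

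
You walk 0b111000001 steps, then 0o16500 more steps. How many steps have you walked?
Convert 0b111000001 (binary) → 256 + 128 + 64 + 1 = 449 (decimal)
Convert 0o16500 (octal) → 1×4096 + 6×512 + 5×64 = 7488 (decimal)
Compute 449 + 7488 = 7937
7937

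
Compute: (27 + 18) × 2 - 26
Parentheses first: 27 + 18 = 45
Multiply: 45 × 2 = 90
Subtract: 90 - 26 = 64
64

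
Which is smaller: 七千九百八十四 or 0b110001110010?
Convert 七千九百八十四 (Chinese numeral) → 7×1000 + 9×100 + 8×10 + 4 = 7984 (decimal)
Convert 0b110001110010 (binary) → 2048 + 1024 + 64 + 32 + 16 + 2 = 3186 (decimal)
Compare 7984 vs 3186: smaller = 3186
3186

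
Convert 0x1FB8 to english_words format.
Convert 0x1FB8 (hexadecimal) → 1×4096 + 15×256 + 11×16 + 8 = 8120 (decimal)
Convert 8120 (decimal) → 8120 = 8×1000 + 1×100 + 20 → eight thousand one hundred twenty (English words)
eight thousand one hundred twenty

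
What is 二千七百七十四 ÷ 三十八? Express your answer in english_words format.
Convert 二千七百七十四 (Chinese numeral) → 2×1000 + 7×100 + 7×10 + 4 = 2774 (decimal)
Convert 三十八 (Chinese numeral) → 3×10 + 8 = 38 (decimal)
Compute 2774 ÷ 38 = 73
Convert 73 (decimal) → seventy-three (English words)
seventy-three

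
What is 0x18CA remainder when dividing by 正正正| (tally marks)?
Convert 0x18CA (hexadecimal) → 1×4096 + 8×256 + 12×16 + 10 = 6346 (decimal)
Convert 正正正| (tally marks) → 5 + 5 + 5 + 1 = 16 (decimal)
Compute 6346 mod 16 = 10
10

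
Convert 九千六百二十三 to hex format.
Convert 九千六百二十三 (Chinese numeral) → 9×1000 + 6×100 + 2×10 + 3 = 9623 (decimal)
Convert 9623 (decimal) → 9623 = 2×4096 + 5×256 + 9×16 + 7 → 0x2597 (hexadecimal)
0x2597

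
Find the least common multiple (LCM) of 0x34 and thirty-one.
Convert 0x34 (hexadecimal) → 3×16 + 4 = 52 (decimal)
Convert thirty-one (English words) → 31 (decimal)
Compute lcm(52, 31) = 1612
1612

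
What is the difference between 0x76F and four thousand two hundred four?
Convert 0x76F (hexadecimal) → 7×256 + 6×16 + 15 = 1903 (decimal)
Convert four thousand two hundred four (English words) → 4×1000 + 2×100 + 4 = 4204 (decimal)
Difference: |1903 - 4204| = 2301
2301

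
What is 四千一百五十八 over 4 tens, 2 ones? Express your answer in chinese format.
Convert 四千一百五十八 (Chinese numeral) → 4×1000 + 1×100 + 5×10 + 8 = 4158 (decimal)
Convert 4 tens, 2 ones (place-value notation) → 4×10 + 2 = 42 (decimal)
Compute 4158 ÷ 42 = 99
Convert 99 (decimal) → 99 = 9×10 + 9 → 九十九 (Chinese numeral)
九十九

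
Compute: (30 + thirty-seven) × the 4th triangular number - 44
Convert thirty-seven (English words) → 37 (decimal)
Convert the 4th triangular number (triangular index) → 4×5/2 = 10 (decimal)
Expression in decimal: (30 + 37) × 10 - 44
Parentheses first: 30 + 37 = 67
Multiply: 67 × 10 = 670
Subtract: 670 - 44 = 626
626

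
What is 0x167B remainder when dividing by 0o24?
Convert 0x167B (hexadecimal) → 1×4096 + 6×256 + 7×16 + 11 = 5755 (decimal)
Convert 0o24 (octal) → 2×8 + 4 = 20 (decimal)
Compute 5755 mod 20 = 15
15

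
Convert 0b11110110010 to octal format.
Convert 0b11110110010 (binary) → 1024 + 512 + 256 + 128 + 32 + 16 + 2 = 1970 (decimal)
Convert 1970 (decimal) → 1970 = 3×512 + 6×64 + 6×8 + 2 → 0o3662 (octal)
0o3662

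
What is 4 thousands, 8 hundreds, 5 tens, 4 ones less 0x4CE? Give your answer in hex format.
Convert 4 thousands, 8 hundreds, 5 tens, 4 ones (place-value notation) → 4×1000 + 8×100 + 5×10 + 4 = 4854 (decimal)
Convert 0x4CE (hexadecimal) → 4×256 + 12×16 + 14 = 1230 (decimal)
Compute 4854 - 1230 = 3624
Convert 3624 (decimal) → 3624 = 14×256 + 2×16 + 8 → 0xE28 (hexadecimal)
0xE28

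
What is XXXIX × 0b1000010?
Convert XXXIX (Roman numeral) → 10 + 10 + 10 + 9 = 39 (decimal)
Convert 0b1000010 (binary) → 64 + 2 = 66 (decimal)
Compute 39 × 66 = 2574
2574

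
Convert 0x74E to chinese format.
Convert 0x74E (hexadecimal) → 7×256 + 4×16 + 14 = 1870 (decimal)
Convert 1870 (decimal) → 1870 = 1×1000 + 8×100 + 7×10 → 一千八百七十 (Chinese numeral)
一千八百七十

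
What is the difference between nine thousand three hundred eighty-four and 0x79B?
Convert nine thousand three hundred eighty-four (English words) → 9×1000 + 3×100 + 84 = 9384 (decimal)
Convert 0x79B (hexadecimal) → 7×256 + 9×16 + 11 = 1947 (decimal)
Difference: |9384 - 1947| = 7437
7437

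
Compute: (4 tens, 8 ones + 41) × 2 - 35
Convert 4 tens, 8 ones (place-value notation) → 4×10 + 8 = 48 (decimal)
Expression in decimal: (48 + 41) × 2 - 35
Parentheses first: 48 + 41 = 89
Multiply: 89 × 2 = 178
Subtract: 178 - 35 = 143
143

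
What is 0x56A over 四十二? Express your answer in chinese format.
Convert 0x56A (hexadecimal) → 5×256 + 6×16 + 10 = 1386 (decimal)
Convert 四十二 (Chinese numeral) → 4×10 + 2 = 42 (decimal)
Compute 1386 ÷ 42 = 33
Convert 33 (decimal) → 33 = 3×10 + 3 → 三十三 (Chinese numeral)
三十三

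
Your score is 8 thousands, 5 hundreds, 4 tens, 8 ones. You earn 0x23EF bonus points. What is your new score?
Convert 8 thousands, 5 hundreds, 4 tens, 8 ones (place-value notation) → 8×1000 + 5×100 + 4×10 + 8 = 8548 (decimal)
Convert 0x23EF (hexadecimal) → 2×4096 + 3×256 + 14×16 + 15 = 9199 (decimal)
Compute 8548 + 9199 = 17747
17747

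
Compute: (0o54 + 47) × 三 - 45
Convert 0o54 (octal) → 5×8 + 4 = 44 (decimal)
Convert 三 (Chinese numeral) → 3 (decimal)
Expression in decimal: (44 + 47) × 3 - 45
Parentheses first: 44 + 47 = 91
Multiply: 91 × 3 = 273
Subtract: 273 - 45 = 228
228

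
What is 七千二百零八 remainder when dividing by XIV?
Convert 七千二百零八 (Chinese numeral) → 7×1000 + 2×100 + 8 = 7208 (decimal)
Convert XIV (Roman numeral) → 10 + 4 = 14 (decimal)
Compute 7208 mod 14 = 12
12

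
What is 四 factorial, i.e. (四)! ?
Convert 四 (Chinese numeral) → 4 (decimal)
Compute 4! = 24
24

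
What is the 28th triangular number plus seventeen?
The 28th triangular number = 28×29/2 = 406
Convert seventeen (English words) → 17 (decimal)
Compute 406 + 17 = 423
423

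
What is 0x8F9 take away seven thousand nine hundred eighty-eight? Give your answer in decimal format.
Convert 0x8F9 (hexadecimal) → 8×256 + 15×16 + 9 = 2297 (decimal)
Convert seven thousand nine hundred eighty-eight (English words) → 7×1000 + 9×100 + 88 = 7988 (decimal)
Compute 2297 - 7988 = -5691
-5691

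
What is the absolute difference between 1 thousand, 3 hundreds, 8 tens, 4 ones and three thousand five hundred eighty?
Convert 1 thousand, 3 hundreds, 8 tens, 4 ones (place-value notation) → 1×1000 + 3×100 + 8×10 + 4 = 1384 (decimal)
Convert three thousand five hundred eighty (English words) → 3×1000 + 5×100 + 80 = 3580 (decimal)
Compute |1384 - 3580| = 2196
2196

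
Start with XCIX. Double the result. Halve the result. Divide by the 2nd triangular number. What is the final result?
Convert XCIX (Roman numeral) → 90 + 9 = 99 (decimal)
Start: 99
99 × 2 = 198
198 ÷ 2 = 99
Convert the 2nd triangular number (triangular index) → 2×3/2 = 3 (decimal)
99 ÷ 3 = 33
33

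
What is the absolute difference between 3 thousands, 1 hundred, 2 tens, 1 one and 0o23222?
Convert 3 thousands, 1 hundred, 2 tens, 1 one (place-value notation) → 3×1000 + 1×100 + 2×10 + 1 = 3121 (decimal)
Convert 0o23222 (octal) → 2×4096 + 3×512 + 2×64 + 2×8 + 2 = 9874 (decimal)
Compute |3121 - 9874| = 6753
6753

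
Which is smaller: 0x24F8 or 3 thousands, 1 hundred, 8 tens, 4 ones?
Convert 0x24F8 (hexadecimal) → 2×4096 + 4×256 + 15×16 + 8 = 9464 (decimal)
Convert 3 thousands, 1 hundred, 8 tens, 4 ones (place-value notation) → 3×1000 + 1×100 + 8×10 + 4 = 3184 (decimal)
Compare 9464 vs 3184: smaller = 3184
3184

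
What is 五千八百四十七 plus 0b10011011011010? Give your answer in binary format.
Convert 五千八百四十七 (Chinese numeral) → 5×1000 + 8×100 + 4×10 + 7 = 5847 (decimal)
Convert 0b10011011011010 (binary) → 8192 + 1024 + 512 + 128 + 64 + 16 + 8 + 2 = 9946 (decimal)
Compute 5847 + 9946 = 15793
Convert 15793 (decimal) → 15793 = 8192 + 4096 + 2048 + 1024 + 256 + 128 + 32 + 16 + 1 → 0b11110110110001 (binary)
0b11110110110001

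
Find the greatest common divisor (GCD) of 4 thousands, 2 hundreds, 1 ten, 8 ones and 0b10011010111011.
Convert 4 thousands, 2 hundreds, 1 ten, 8 ones (place-value notation) → 4×1000 + 2×100 + 1×10 + 8 = 4218 (decimal)
Convert 0b10011010111011 (binary) → 8192 + 1024 + 512 + 128 + 32 + 16 + 8 + 2 + 1 = 9915 (decimal)
Compute gcd(4218, 9915) = 3
3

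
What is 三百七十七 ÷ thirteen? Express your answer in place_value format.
Convert 三百七十七 (Chinese numeral) → 3×100 + 7×10 + 7 = 377 (decimal)
Convert thirteen (English words) → 13 (decimal)
Compute 377 ÷ 13 = 29
Convert 29 (decimal) → 29 = 2×10 + 9 → 2 tens, 9 ones (place-value notation)
2 tens, 9 ones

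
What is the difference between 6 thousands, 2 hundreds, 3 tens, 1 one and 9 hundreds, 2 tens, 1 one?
Convert 6 thousands, 2 hundreds, 3 tens, 1 one (place-value notation) → 6×1000 + 2×100 + 3×10 + 1 = 6231 (decimal)
Convert 9 hundreds, 2 tens, 1 one (place-value notation) → 9×100 + 2×10 + 1 = 921 (decimal)
Difference: |6231 - 921| = 5310
5310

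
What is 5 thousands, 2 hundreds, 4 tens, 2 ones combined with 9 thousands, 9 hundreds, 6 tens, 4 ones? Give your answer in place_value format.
Convert 5 thousands, 2 hundreds, 4 tens, 2 ones (place-value notation) → 5×1000 + 2×100 + 4×10 + 2 = 5242 (decimal)
Convert 9 thousands, 9 hundreds, 6 tens, 4 ones (place-value notation) → 9×1000 + 9×100 + 6×10 + 4 = 9964 (decimal)
Compute 5242 + 9964 = 15206
Convert 15206 (decimal) → 15206 = 15×1000 + 2×100 + 6 → 15 thousands, 2 hundreds, 6 ones (place-value notation)
15 thousands, 2 hundreds, 6 ones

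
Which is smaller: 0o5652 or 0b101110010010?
Convert 0o5652 (octal) → 5×512 + 6×64 + 5×8 + 2 = 2986 (decimal)
Convert 0b101110010010 (binary) → 2048 + 512 + 256 + 128 + 16 + 2 = 2962 (decimal)
Compare 2986 vs 2962: smaller = 2962
2962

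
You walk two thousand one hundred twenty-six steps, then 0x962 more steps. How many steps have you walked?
Convert two thousand one hundred twenty-six (English words) → 2×1000 + 1×100 + 26 = 2126 (decimal)
Convert 0x962 (hexadecimal) → 9×256 + 6×16 + 2 = 2402 (decimal)
Compute 2126 + 2402 = 4528
4528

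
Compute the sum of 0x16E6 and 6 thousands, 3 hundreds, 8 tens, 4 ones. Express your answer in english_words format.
Convert 0x16E6 (hexadecimal) → 1×4096 + 6×256 + 14×16 + 6 = 5862 (decimal)
Convert 6 thousands, 3 hundreds, 8 tens, 4 ones (place-value notation) → 6×1000 + 3×100 + 8×10 + 4 = 6384 (decimal)
Compute 5862 + 6384 = 12246
Convert 12246 (decimal) → 12246 = 12×1000 + 2×100 + 46 → twelve thousand two hundred forty-six (English words)
twelve thousand two hundred forty-six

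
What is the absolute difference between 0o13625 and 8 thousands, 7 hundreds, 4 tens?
Convert 0o13625 (octal) → 1×4096 + 3×512 + 6×64 + 2×8 + 5 = 6037 (decimal)
Convert 8 thousands, 7 hundreds, 4 tens (place-value notation) → 8×1000 + 7×100 + 4×10 = 8740 (decimal)
Compute |6037 - 8740| = 2703
2703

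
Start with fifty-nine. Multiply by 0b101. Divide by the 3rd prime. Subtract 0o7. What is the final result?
Convert fifty-nine (English words) → 59 (decimal)
Start: 59
Convert 0b101 (binary) → 4 + 1 = 5 (decimal)
59 × 5 = 295
Convert the 3rd prime (prime index) → 5 (decimal)
295 ÷ 5 = 59
Convert 0o7 (octal) → 7 (decimal)
59 - 7 = 52
52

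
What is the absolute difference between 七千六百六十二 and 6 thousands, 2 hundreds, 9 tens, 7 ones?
Convert 七千六百六十二 (Chinese numeral) → 7×1000 + 6×100 + 6×10 + 2 = 7662 (decimal)
Convert 6 thousands, 2 hundreds, 9 tens, 7 ones (place-value notation) → 6×1000 + 2×100 + 9×10 + 7 = 6297 (decimal)
Compute |7662 - 6297| = 1365
1365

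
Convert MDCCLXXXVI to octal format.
Convert MDCCLXXXVI (Roman numeral) → 1000 + 500 + 100 + 100 + 50 + 10 + 10 + 10 + 5 + 1 = 1786 (decimal)
Convert 1786 (decimal) → 1786 = 3×512 + 3×64 + 7×8 + 2 → 0o3372 (octal)
0o3372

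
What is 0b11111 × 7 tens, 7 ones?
Convert 0b11111 (binary) → 16 + 8 + 4 + 2 + 1 = 31 (decimal)
Convert 7 tens, 7 ones (place-value notation) → 7×10 + 7 = 77 (decimal)
Compute 31 × 77 = 2387
2387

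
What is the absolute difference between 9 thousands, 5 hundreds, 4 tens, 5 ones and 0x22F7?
Convert 9 thousands, 5 hundreds, 4 tens, 5 ones (place-value notation) → 9×1000 + 5×100 + 4×10 + 5 = 9545 (decimal)
Convert 0x22F7 (hexadecimal) → 2×4096 + 2×256 + 15×16 + 7 = 8951 (decimal)
Compute |9545 - 8951| = 594
594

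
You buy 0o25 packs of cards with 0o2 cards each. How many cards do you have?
Convert 0o2 (octal) → 2 (decimal)
Convert 0o25 (octal) → 2×8 + 5 = 21 (decimal)
Compute 2 × 21 = 42
42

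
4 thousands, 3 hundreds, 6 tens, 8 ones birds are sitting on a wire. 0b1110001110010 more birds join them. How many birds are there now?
Convert 4 thousands, 3 hundreds, 6 tens, 8 ones (place-value notation) → 4×1000 + 3×100 + 6×10 + 8 = 4368 (decimal)
Convert 0b1110001110010 (binary) → 4096 + 2048 + 1024 + 64 + 32 + 16 + 2 = 7282 (decimal)
Compute 4368 + 7282 = 11650
11650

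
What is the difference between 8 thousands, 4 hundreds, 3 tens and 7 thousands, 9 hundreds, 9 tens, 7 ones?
Convert 8 thousands, 4 hundreds, 3 tens (place-value notation) → 8×1000 + 4×100 + 3×10 = 8430 (decimal)
Convert 7 thousands, 9 hundreds, 9 tens, 7 ones (place-value notation) → 7×1000 + 9×100 + 9×10 + 7 = 7997 (decimal)
Difference: |8430 - 7997| = 433
433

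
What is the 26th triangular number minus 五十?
The 26th triangular number = 26×27/2 = 351
Convert 五十 (Chinese numeral) → 5×10 = 50 (decimal)
Compute 351 - 50 = 301
301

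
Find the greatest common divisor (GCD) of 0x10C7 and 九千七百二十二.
Convert 0x10C7 (hexadecimal) → 1×4096 + 12×16 + 7 = 4295 (decimal)
Convert 九千七百二十二 (Chinese numeral) → 9×1000 + 7×100 + 2×10 + 2 = 9722 (decimal)
Compute gcd(4295, 9722) = 1
1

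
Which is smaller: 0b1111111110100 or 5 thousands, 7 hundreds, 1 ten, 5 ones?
Convert 0b1111111110100 (binary) → 4096 + 2048 + 1024 + 512 + 256 + 128 + 64 + 32 + 16 + 4 = 8180 (decimal)
Convert 5 thousands, 7 hundreds, 1 ten, 5 ones (place-value notation) → 5×1000 + 7×100 + 1×10 + 5 = 5715 (decimal)
Compare 8180 vs 5715: smaller = 5715
5715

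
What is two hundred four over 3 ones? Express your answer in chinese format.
Convert two hundred four (English words) → 2×100 + 4 = 204 (decimal)
Convert 3 ones (place-value notation) → 3 (decimal)
Compute 204 ÷ 3 = 68
Convert 68 (decimal) → 68 = 6×10 + 8 → 六十八 (Chinese numeral)
六十八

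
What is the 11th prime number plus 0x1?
The 11th prime number = 31
Convert 0x1 (hexadecimal) → 1 (decimal)
Compute 31 + 1 = 32
32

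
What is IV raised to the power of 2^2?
Convert IV (Roman numeral) → 4 (decimal)
Convert 2^2 (power) → 4 (decimal)
Compute 4 ^ 4 = 256
256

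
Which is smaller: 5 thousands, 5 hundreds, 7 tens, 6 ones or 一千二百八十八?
Convert 5 thousands, 5 hundreds, 7 tens, 6 ones (place-value notation) → 5×1000 + 5×100 + 7×10 + 6 = 5576 (decimal)
Convert 一千二百八十八 (Chinese numeral) → 1×1000 + 2×100 + 8×10 + 8 = 1288 (decimal)
Compare 5576 vs 1288: smaller = 1288
1288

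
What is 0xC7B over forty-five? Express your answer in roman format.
Convert 0xC7B (hexadecimal) → 12×256 + 7×16 + 11 = 3195 (decimal)
Convert forty-five (English words) → 45 (decimal)
Compute 3195 ÷ 45 = 71
Convert 71 (decimal) → 71 = 50 + 10 + 10 + 1 → LXXI (Roman numeral)
LXXI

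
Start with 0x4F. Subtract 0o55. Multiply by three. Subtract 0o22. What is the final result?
Convert 0x4F (hexadecimal) → 4×16 + 15 = 79 (decimal)
Start: 79
Convert 0o55 (octal) → 5×8 + 5 = 45 (decimal)
79 - 45 = 34
Convert three (English words) → 3 (decimal)
34 × 3 = 102
Convert 0o22 (octal) → 2×8 + 2 = 18 (decimal)
102 - 18 = 84
84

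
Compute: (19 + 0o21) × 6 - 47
Convert 0o21 (octal) → 2×8 + 1 = 17 (decimal)
Expression in decimal: (19 + 17) × 6 - 47
Parentheses first: 19 + 17 = 36
Multiply: 36 × 6 = 216
Subtract: 216 - 47 = 169
169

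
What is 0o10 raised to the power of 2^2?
Convert 0o10 (octal) → 1×8 = 8 (decimal)
Convert 2^2 (power) → 4 (decimal)
Compute 8 ^ 4 = 4096
4096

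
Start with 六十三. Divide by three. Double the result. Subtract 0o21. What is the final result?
Convert 六十三 (Chinese numeral) → 6×10 + 3 = 63 (decimal)
Start: 63
Convert three (English words) → 3 (decimal)
63 ÷ 3 = 21
21 × 2 = 42
Convert 0o21 (octal) → 2×8 + 1 = 17 (decimal)
42 - 17 = 25
25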